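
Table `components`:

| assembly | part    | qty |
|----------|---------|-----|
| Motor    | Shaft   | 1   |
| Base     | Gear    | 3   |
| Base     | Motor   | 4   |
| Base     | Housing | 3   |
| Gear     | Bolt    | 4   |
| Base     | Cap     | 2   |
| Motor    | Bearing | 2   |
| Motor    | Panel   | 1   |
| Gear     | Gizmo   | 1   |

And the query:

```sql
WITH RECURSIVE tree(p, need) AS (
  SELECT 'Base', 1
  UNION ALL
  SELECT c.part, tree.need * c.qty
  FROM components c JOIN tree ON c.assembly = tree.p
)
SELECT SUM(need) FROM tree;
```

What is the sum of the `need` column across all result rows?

Base: (Base, need=1).
Iteration 1: components of {Base} -> Cap = 1*2 = 2, Gear = 1*3 = 3, Housing = 1*3 = 3, Motor = 1*4 = 4.
Iteration 2: components of {Cap,Gear,Housing,Motor} -> Bearing = 4*2 = 8, Bolt = 3*4 = 12, Gizmo = 3*1 = 3, Panel = 4*1 = 4, Shaft = 4*1 = 4.
Iteration 3: no further components; recursion stops.
SUM(need) = 1 + 2 + 4 + 3 + 3 + 8 + 4 + 4 + 12 + 3 = 44.

44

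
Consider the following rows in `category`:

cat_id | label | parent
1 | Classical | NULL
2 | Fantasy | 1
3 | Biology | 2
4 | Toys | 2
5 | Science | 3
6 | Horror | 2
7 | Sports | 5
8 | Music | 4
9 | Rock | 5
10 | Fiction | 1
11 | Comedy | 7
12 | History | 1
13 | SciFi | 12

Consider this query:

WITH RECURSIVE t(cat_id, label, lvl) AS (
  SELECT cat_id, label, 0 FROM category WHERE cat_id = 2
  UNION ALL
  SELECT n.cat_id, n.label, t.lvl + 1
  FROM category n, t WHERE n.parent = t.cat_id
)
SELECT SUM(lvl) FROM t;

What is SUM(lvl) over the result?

17

Base: cat_id=2 (Fantasy) at lvl 0.
Iteration 1: rows with parent in {2} -> Biology (id 3, lvl 1), Toys (id 4, lvl 1), Horror (id 6, lvl 1).
Iteration 2: rows with parent in {3,4,6} -> Science (id 5, lvl 2), Music (id 8, lvl 2).
Iteration 3: rows with parent in {5,8} -> Sports (id 7, lvl 3), Rock (id 9, lvl 3).
Iteration 4: rows with parent in {7,9} -> Comedy (id 11, lvl 4).
Iteration 5: no rows with parent in {11}; recursion stops.
SUM(lvl) = 0 + 1 + 1 + 1 + 2 + 2 + 3 + 3 + 4 = 17.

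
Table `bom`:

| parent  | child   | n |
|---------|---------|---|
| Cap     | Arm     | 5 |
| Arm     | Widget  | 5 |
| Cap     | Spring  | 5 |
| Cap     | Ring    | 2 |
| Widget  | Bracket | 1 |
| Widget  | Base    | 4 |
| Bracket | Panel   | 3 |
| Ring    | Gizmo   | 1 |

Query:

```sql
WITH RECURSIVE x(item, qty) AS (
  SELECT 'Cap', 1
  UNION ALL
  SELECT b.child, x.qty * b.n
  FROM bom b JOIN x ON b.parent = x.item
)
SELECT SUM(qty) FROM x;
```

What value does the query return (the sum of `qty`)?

Base: (Cap, qty=1).
Iteration 1: components of {Cap} -> Arm = 1*5 = 5, Ring = 1*2 = 2, Spring = 1*5 = 5.
Iteration 2: components of {Arm,Ring,Spring} -> Gizmo = 2*1 = 2, Widget = 5*5 = 25.
Iteration 3: components of {Gizmo,Widget} -> Base = 25*4 = 100, Bracket = 25*1 = 25.
Iteration 4: components of {Base,Bracket} -> Panel = 25*3 = 75.
Iteration 5: no further components; recursion stops.
SUM(qty) = 1 + 5 + 5 + 2 + 25 + 2 + 25 + 100 + 75 = 240.

240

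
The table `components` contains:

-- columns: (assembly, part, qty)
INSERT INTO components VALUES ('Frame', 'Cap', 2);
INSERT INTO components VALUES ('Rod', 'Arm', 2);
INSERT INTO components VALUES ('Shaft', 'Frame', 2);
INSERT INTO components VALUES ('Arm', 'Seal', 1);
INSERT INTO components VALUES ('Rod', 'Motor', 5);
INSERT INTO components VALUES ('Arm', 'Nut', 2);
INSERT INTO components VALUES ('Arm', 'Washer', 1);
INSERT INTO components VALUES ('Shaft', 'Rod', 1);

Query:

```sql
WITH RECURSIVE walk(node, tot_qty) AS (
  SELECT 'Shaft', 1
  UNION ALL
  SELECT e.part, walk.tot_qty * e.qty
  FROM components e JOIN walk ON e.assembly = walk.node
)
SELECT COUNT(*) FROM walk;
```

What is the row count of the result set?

Base: (Shaft, tot_qty=1).
Iteration 1: components of {Shaft} -> Frame = 1*2 = 2, Rod = 1*1 = 1.
Iteration 2: components of {Frame,Rod} -> Arm = 1*2 = 2, Cap = 2*2 = 4, Motor = 1*5 = 5.
Iteration 3: components of {Arm,Cap,Motor} -> Nut = 2*2 = 4, Seal = 2*1 = 2, Washer = 2*1 = 2.
Iteration 4: no further components; recursion stops.
Total rows emitted: 9.

9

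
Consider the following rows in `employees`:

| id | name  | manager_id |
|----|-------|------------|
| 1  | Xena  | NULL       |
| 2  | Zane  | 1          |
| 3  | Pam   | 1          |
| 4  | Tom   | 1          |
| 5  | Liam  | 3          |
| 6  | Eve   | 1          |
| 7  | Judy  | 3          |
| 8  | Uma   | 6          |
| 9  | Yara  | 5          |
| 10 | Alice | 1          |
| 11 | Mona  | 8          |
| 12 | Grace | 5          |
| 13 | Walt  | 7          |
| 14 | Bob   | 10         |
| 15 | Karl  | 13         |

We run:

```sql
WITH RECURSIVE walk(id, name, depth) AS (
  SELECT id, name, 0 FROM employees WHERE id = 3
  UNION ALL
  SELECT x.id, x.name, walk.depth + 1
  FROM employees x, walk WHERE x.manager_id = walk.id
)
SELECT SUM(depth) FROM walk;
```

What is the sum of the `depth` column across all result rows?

11

Base: id=3 (Pam) at depth 0.
Iteration 1: rows with manager_id in {3} -> Liam (id 5, depth 1), Judy (id 7, depth 1).
Iteration 2: rows with manager_id in {5,7} -> Yara (id 9, depth 2), Grace (id 12, depth 2), Walt (id 13, depth 2).
Iteration 3: rows with manager_id in {9,12,13} -> Karl (id 15, depth 3).
Iteration 4: no rows with manager_id in {15}; recursion stops.
SUM(depth) = 0 + 1 + 1 + 2 + 2 + 2 + 3 = 11.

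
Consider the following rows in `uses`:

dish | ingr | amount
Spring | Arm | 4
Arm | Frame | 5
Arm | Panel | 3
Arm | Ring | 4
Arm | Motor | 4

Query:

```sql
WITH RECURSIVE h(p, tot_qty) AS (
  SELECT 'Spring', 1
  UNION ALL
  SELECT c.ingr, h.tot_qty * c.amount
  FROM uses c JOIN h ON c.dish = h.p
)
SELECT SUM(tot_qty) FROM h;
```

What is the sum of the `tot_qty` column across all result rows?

69

Base: (Spring, tot_qty=1).
Iteration 1: components of {Spring} -> Arm = 1*4 = 4.
Iteration 2: components of {Arm} -> Frame = 4*5 = 20, Motor = 4*4 = 16, Panel = 4*3 = 12, Ring = 4*4 = 16.
Iteration 3: no further components; recursion stops.
SUM(tot_qty) = 1 + 4 + 20 + 12 + 16 + 16 = 69.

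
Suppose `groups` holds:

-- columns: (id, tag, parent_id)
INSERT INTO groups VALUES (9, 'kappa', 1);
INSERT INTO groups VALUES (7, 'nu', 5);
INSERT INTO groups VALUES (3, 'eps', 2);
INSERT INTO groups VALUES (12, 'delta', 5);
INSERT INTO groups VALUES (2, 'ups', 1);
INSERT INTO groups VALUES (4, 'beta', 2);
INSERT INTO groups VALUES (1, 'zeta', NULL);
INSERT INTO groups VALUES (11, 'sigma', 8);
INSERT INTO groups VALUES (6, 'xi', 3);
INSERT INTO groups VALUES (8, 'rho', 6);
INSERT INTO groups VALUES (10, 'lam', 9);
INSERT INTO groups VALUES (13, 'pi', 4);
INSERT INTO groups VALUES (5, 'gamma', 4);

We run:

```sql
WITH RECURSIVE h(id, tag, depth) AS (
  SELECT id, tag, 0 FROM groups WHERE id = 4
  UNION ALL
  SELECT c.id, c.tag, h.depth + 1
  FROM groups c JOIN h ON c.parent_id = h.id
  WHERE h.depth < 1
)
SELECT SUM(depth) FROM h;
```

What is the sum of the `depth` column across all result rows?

2

Base: id=4 (beta) at depth 0.
Iteration 1: rows with parent_id in {4} -> gamma (id 5, depth 1), pi (id 13, depth 1).
Iteration 2: depth < 1 fails for all current rows; recursion stops.
SUM(depth) = 0 + 1 + 1 = 2.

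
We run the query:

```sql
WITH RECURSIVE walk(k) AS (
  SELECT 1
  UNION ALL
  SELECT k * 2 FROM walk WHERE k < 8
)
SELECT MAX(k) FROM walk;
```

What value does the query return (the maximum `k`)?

Base: k=1.
Iteration 1: 1 < 8 holds -> k = 1 * 2 = 2.
Iteration 2: 2 < 8 holds -> k = 2 * 2 = 4.
Iteration 3: 4 < 8 holds -> k = 4 * 2 = 8.
Iteration 4: 8 < 8 fails; recursion stops.
k values: 1, 2, 4, 8; the maximum is 8.

8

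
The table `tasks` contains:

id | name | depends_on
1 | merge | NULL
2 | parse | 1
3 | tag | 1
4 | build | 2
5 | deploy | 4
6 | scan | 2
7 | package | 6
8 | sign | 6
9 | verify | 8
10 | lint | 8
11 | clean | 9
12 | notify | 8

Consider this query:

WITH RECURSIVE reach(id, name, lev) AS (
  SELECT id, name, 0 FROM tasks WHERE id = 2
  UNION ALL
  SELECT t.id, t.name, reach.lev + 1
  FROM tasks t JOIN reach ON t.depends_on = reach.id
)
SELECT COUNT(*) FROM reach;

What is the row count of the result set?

10

Base: id=2 (parse) at lev 0.
Iteration 1: rows with depends_on in {2} -> build (id 4, lev 1), scan (id 6, lev 1).
Iteration 2: rows with depends_on in {4,6} -> deploy (id 5, lev 2), package (id 7, lev 2), sign (id 8, lev 2).
Iteration 3: rows with depends_on in {5,7,8} -> verify (id 9, lev 3), lint (id 10, lev 3), notify (id 12, lev 3).
Iteration 4: rows with depends_on in {9,10,12} -> clean (id 11, lev 4).
Iteration 5: no rows with depends_on in {11}; recursion stops.
Total rows emitted: 10.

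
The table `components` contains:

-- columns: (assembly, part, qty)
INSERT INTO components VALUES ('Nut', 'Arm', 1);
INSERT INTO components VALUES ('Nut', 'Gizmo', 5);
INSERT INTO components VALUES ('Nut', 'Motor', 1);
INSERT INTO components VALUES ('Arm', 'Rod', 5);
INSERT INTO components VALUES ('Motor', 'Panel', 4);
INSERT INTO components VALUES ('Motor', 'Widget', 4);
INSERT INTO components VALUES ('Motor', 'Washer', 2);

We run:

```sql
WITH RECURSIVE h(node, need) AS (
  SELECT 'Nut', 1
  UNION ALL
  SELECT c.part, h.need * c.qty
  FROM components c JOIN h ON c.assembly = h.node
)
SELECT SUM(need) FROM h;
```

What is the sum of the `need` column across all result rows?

Base: (Nut, need=1).
Iteration 1: components of {Nut} -> Arm = 1*1 = 1, Gizmo = 1*5 = 5, Motor = 1*1 = 1.
Iteration 2: components of {Arm,Gizmo,Motor} -> Panel = 1*4 = 4, Rod = 1*5 = 5, Washer = 1*2 = 2, Widget = 1*4 = 4.
Iteration 3: no further components; recursion stops.
SUM(need) = 1 + 1 + 5 + 1 + 5 + 4 + 4 + 2 = 23.

23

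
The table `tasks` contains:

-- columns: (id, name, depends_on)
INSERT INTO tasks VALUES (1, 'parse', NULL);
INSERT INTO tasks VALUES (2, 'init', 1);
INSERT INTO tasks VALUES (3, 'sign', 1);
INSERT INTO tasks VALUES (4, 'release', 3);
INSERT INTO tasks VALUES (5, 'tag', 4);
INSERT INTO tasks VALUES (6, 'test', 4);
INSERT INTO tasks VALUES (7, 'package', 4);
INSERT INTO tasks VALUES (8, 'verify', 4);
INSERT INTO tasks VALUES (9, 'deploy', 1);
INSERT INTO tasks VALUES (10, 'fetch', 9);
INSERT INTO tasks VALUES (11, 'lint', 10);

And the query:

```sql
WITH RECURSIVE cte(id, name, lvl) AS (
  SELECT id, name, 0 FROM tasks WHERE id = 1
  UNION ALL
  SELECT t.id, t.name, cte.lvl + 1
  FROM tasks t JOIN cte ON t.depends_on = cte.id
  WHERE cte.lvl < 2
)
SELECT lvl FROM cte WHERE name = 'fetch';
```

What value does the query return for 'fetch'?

2

Base: id=1 (parse) at lvl 0.
Iteration 1: rows with depends_on in {1} -> init (id 2, lvl 1), sign (id 3, lvl 1), deploy (id 9, lvl 1).
Iteration 2: rows with depends_on in {2,3,9} -> release (id 4, lvl 2), fetch (id 10, lvl 2).
Iteration 3: lvl < 2 fails for all current rows; recursion stops.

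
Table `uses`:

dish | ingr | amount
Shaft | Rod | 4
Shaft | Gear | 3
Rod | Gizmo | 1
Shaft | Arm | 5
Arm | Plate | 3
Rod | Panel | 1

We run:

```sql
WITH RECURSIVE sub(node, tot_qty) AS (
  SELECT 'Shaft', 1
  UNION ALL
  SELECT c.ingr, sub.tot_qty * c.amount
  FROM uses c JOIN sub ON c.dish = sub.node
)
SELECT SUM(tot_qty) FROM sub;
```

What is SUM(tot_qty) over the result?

Base: (Shaft, tot_qty=1).
Iteration 1: components of {Shaft} -> Arm = 1*5 = 5, Gear = 1*3 = 3, Rod = 1*4 = 4.
Iteration 2: components of {Arm,Gear,Rod} -> Gizmo = 4*1 = 4, Panel = 4*1 = 4, Plate = 5*3 = 15.
Iteration 3: no further components; recursion stops.
SUM(tot_qty) = 1 + 4 + 3 + 5 + 4 + 4 + 15 = 36.

36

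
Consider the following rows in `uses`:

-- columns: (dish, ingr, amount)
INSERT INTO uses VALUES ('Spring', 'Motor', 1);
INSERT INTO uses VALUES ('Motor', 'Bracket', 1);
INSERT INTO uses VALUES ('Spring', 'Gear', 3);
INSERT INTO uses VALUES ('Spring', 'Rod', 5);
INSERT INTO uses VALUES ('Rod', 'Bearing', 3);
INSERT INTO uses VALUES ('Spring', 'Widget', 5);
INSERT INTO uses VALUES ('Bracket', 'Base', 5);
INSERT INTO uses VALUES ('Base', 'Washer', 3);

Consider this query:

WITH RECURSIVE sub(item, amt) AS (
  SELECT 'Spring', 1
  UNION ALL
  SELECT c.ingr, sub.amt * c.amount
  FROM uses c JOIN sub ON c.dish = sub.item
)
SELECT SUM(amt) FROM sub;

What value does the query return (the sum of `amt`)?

Base: (Spring, amt=1).
Iteration 1: components of {Spring} -> Gear = 1*3 = 3, Motor = 1*1 = 1, Rod = 1*5 = 5, Widget = 1*5 = 5.
Iteration 2: components of {Gear,Motor,Rod,Widget} -> Bearing = 5*3 = 15, Bracket = 1*1 = 1.
Iteration 3: components of {Bearing,Bracket} -> Base = 1*5 = 5.
Iteration 4: components of {Base} -> Washer = 5*3 = 15.
Iteration 5: no further components; recursion stops.
SUM(amt) = 1 + 1 + 3 + 5 + 5 + 1 + 15 + 5 + 15 = 51.

51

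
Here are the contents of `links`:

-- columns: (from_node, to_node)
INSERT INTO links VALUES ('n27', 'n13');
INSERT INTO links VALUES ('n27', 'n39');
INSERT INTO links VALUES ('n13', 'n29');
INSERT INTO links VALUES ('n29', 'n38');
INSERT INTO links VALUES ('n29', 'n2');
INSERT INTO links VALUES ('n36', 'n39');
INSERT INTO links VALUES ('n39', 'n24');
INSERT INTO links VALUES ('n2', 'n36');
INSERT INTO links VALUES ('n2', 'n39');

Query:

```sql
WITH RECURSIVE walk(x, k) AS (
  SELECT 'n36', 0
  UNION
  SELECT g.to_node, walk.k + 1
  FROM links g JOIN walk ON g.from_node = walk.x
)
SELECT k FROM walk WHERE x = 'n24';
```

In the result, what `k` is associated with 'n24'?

2

Base: (n36, k=0).
Iteration 1: edges from {n36} -> (n39, k=1).
Iteration 2: edges from {n39} -> (n24, k=2).
Iteration 3: no outgoing edges from {n24}; recursion stops.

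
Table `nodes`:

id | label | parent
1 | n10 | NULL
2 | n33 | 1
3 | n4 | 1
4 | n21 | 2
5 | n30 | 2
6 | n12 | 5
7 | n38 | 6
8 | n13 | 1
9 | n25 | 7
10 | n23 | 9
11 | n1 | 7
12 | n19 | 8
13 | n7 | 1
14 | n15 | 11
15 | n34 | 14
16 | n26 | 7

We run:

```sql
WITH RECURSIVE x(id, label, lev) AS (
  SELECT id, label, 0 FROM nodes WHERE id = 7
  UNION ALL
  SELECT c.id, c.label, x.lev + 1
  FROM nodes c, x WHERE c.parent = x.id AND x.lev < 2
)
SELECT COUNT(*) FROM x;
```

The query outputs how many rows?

Base: id=7 (n38) at lev 0.
Iteration 1: rows with parent in {7} -> n25 (id 9, lev 1), n1 (id 11, lev 1), n26 (id 16, lev 1).
Iteration 2: rows with parent in {9,11,16} -> n23 (id 10, lev 2), n15 (id 14, lev 2).
Iteration 3: lev < 2 fails for all current rows; recursion stops.
Total rows emitted: 6.

6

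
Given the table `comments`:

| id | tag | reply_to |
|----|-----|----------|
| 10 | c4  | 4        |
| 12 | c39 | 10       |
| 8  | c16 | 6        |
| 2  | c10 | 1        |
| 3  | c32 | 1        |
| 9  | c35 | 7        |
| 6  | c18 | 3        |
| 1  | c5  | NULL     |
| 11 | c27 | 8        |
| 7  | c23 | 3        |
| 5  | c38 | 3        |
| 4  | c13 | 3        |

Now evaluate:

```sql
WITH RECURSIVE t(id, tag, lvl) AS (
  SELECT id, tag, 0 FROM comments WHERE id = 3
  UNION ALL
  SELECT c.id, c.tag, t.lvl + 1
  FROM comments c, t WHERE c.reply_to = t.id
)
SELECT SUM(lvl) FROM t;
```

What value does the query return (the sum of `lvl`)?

Base: id=3 (c32) at lvl 0.
Iteration 1: rows with reply_to in {3} -> c13 (id 4, lvl 1), c38 (id 5, lvl 1), c18 (id 6, lvl 1), c23 (id 7, lvl 1).
Iteration 2: rows with reply_to in {4,5,6,7} -> c16 (id 8, lvl 2), c35 (id 9, lvl 2), c4 (id 10, lvl 2).
Iteration 3: rows with reply_to in {8,9,10} -> c27 (id 11, lvl 3), c39 (id 12, lvl 3).
Iteration 4: no rows with reply_to in {11,12}; recursion stops.
SUM(lvl) = 0 + 1 + 1 + 1 + 1 + 2 + 2 + 2 + 3 + 3 = 16.

16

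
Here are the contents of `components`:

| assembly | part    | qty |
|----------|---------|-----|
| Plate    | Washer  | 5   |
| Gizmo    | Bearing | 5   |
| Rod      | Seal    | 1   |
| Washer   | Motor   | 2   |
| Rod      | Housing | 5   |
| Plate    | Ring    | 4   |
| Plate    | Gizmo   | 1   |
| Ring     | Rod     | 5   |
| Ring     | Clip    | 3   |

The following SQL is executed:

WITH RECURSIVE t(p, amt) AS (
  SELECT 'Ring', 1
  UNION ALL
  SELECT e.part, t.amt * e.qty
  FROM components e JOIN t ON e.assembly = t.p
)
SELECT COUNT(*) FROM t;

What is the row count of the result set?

5

Base: (Ring, amt=1).
Iteration 1: components of {Ring} -> Clip = 1*3 = 3, Rod = 1*5 = 5.
Iteration 2: components of {Clip,Rod} -> Housing = 5*5 = 25, Seal = 5*1 = 5.
Iteration 3: no further components; recursion stops.
Total rows emitted: 5.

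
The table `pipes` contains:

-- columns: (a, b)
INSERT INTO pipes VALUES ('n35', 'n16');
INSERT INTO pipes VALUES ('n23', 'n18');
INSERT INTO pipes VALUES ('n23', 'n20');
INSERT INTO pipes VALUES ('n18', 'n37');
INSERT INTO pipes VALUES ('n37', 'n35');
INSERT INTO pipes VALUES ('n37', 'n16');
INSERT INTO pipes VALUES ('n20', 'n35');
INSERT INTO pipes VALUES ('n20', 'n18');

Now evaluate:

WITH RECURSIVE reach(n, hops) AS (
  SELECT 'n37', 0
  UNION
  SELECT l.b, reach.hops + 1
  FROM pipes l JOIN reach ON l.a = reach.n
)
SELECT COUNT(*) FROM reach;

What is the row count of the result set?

Base: (n37, hops=0).
Iteration 1: edges from {n37} -> (n16, hops=1), (n35, hops=1).
Iteration 2: edges from {n16,n35} -> (n16, hops=2).
Iteration 3: no outgoing edges from {n16}; recursion stops.
Total rows emitted: 4.

4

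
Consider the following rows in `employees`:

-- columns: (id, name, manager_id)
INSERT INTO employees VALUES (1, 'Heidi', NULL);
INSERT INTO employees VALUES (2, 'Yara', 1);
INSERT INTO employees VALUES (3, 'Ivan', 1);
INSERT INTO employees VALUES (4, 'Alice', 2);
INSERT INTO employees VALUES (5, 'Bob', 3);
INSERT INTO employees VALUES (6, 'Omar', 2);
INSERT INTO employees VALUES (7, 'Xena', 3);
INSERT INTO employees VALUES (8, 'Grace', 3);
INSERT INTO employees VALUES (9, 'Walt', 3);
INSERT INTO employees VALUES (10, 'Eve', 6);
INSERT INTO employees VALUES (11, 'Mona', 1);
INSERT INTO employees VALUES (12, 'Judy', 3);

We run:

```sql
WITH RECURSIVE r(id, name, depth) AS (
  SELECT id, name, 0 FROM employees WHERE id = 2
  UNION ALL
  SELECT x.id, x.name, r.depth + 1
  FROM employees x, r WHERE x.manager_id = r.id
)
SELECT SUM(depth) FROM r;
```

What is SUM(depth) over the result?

4

Base: id=2 (Yara) at depth 0.
Iteration 1: rows with manager_id in {2} -> Alice (id 4, depth 1), Omar (id 6, depth 1).
Iteration 2: rows with manager_id in {4,6} -> Eve (id 10, depth 2).
Iteration 3: no rows with manager_id in {10}; recursion stops.
SUM(depth) = 0 + 1 + 1 + 2 = 4.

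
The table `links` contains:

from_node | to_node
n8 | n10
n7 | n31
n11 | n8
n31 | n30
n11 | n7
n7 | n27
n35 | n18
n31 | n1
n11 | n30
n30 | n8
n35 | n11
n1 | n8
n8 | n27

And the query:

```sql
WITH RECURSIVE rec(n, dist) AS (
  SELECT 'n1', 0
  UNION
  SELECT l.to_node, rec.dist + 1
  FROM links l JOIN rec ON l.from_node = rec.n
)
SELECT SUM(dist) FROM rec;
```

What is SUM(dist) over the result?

5

Base: (n1, dist=0).
Iteration 1: edges from {n1} -> (n8, dist=1).
Iteration 2: edges from {n8} -> (n10, dist=2), (n27, dist=2).
Iteration 3: no outgoing edges from {n10,n27}; recursion stops.
SUM(dist) = 0 + 1 + 2 + 2 = 5.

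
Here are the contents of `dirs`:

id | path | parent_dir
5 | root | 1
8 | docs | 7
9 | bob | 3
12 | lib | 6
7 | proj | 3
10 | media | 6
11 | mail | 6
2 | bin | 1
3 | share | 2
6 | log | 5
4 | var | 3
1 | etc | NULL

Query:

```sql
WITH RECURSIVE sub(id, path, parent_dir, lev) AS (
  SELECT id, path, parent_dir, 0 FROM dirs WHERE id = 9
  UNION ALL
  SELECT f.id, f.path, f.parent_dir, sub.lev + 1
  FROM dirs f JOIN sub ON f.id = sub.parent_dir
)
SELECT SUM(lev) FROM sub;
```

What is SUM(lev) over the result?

6

Base: id=9 (bob), parent_dir=3, lev 0.
Iteration 1: join on id=3 -> share (id 3, parent_dir=2, lev 1).
Iteration 2: join on id=2 -> bin (id 2, parent_dir=1, lev 2).
Iteration 3: join on id=1 -> etc (id 1, parent_dir=NULL, lev 3).
Iteration 4: parent_dir is NULL; no match; recursion stops.
SUM(lev) = 0 + 1 + 2 + 3 = 6.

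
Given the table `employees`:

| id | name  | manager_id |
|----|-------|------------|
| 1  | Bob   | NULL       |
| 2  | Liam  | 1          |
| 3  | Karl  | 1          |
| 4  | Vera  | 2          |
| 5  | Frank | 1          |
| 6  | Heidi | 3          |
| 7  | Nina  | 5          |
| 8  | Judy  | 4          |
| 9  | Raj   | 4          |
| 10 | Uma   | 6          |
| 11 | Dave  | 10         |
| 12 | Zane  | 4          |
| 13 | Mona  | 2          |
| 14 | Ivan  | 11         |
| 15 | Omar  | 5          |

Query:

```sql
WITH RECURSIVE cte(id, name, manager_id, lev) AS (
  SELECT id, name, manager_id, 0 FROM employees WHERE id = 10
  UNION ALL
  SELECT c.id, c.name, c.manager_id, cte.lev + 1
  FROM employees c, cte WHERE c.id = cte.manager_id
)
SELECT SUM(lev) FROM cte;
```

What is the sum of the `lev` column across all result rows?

6

Base: id=10 (Uma), manager_id=6, lev 0.
Iteration 1: join on id=6 -> Heidi (id 6, manager_id=3, lev 1).
Iteration 2: join on id=3 -> Karl (id 3, manager_id=1, lev 2).
Iteration 3: join on id=1 -> Bob (id 1, manager_id=NULL, lev 3).
Iteration 4: manager_id is NULL; no match; recursion stops.
SUM(lev) = 0 + 1 + 2 + 3 = 6.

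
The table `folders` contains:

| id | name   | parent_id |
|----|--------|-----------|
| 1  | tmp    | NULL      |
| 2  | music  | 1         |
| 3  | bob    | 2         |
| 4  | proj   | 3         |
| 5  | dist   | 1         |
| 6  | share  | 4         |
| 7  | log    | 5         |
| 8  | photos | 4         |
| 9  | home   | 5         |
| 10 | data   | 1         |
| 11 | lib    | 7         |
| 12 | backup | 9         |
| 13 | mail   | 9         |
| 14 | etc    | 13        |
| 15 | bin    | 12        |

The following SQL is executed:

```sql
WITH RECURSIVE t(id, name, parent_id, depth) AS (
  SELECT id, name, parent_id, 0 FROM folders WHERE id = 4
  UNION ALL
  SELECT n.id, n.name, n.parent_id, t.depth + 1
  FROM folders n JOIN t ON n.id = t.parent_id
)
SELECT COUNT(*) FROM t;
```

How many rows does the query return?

4

Base: id=4 (proj), parent_id=3, depth 0.
Iteration 1: join on id=3 -> bob (id 3, parent_id=2, depth 1).
Iteration 2: join on id=2 -> music (id 2, parent_id=1, depth 2).
Iteration 3: join on id=1 -> tmp (id 1, parent_id=NULL, depth 3).
Iteration 4: parent_id is NULL; no match; recursion stops.
Total rows emitted: 4.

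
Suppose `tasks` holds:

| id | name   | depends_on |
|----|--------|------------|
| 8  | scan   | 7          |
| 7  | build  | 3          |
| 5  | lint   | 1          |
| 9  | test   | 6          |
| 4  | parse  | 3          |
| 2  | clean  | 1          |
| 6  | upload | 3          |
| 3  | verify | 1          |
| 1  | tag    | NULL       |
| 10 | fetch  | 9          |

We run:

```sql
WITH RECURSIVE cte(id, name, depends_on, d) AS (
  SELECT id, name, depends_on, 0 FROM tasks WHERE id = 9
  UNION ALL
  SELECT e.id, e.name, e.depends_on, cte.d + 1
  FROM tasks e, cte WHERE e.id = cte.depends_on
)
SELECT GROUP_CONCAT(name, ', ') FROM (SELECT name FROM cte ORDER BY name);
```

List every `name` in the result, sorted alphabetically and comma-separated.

tag, test, upload, verify

Base: id=9 (test), depends_on=6, d 0.
Iteration 1: join on id=6 -> upload (id 6, depends_on=3, d 1).
Iteration 2: join on id=3 -> verify (id 3, depends_on=1, d 2).
Iteration 3: join on id=1 -> tag (id 1, depends_on=NULL, d 3).
Iteration 4: depends_on is NULL; no match; recursion stops.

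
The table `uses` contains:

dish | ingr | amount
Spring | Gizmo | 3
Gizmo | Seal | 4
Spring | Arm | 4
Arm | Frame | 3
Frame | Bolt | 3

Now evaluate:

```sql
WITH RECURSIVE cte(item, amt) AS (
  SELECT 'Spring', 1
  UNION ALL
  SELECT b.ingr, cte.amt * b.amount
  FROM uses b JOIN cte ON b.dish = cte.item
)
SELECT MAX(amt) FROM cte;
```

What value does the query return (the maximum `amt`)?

36

Base: (Spring, amt=1).
Iteration 1: components of {Spring} -> Arm = 1*4 = 4, Gizmo = 1*3 = 3.
Iteration 2: components of {Arm,Gizmo} -> Frame = 4*3 = 12, Seal = 3*4 = 12.
Iteration 3: components of {Frame,Seal} -> Bolt = 12*3 = 36.
Iteration 4: no further components; recursion stops.
amt values: 1, 3, 4, 12, 12, 36; the maximum is 36.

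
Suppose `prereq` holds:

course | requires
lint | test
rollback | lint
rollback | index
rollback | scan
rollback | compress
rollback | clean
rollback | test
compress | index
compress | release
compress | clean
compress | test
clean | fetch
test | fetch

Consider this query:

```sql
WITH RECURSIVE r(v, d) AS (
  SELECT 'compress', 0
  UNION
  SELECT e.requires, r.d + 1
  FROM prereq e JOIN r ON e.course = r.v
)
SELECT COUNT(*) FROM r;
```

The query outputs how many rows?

6

Base: (compress, d=0).
Iteration 1: edges from {compress} -> (clean, d=1), (index, d=1), (release, d=1), (test, d=1).
Iteration 2: edges from {clean,index,release,test} -> (fetch, d=2). [UNION drops 1 duplicate row(s)]
Iteration 3: no outgoing edges from {fetch}; recursion stops.
Total rows emitted: 6.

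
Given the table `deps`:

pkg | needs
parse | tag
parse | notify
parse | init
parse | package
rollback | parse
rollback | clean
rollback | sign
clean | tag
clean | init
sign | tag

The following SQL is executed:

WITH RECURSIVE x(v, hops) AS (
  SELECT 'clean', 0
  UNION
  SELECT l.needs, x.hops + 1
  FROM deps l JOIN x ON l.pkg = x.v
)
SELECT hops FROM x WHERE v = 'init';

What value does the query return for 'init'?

Base: (clean, hops=0).
Iteration 1: edges from {clean} -> (init, hops=1), (tag, hops=1).
Iteration 2: no outgoing edges from {init,tag}; recursion stops.

1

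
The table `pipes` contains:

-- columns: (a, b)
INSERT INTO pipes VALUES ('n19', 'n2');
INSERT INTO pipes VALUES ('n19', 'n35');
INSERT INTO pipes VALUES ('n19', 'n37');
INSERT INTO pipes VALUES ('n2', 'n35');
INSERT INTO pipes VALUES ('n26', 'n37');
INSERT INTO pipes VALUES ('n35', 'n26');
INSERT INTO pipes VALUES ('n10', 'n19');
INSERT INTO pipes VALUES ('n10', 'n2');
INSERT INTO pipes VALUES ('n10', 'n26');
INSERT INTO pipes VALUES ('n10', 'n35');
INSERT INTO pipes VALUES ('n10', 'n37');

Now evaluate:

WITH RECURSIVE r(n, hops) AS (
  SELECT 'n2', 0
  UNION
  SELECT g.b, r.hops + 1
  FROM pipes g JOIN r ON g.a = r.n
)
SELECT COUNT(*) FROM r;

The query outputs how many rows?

4

Base: (n2, hops=0).
Iteration 1: edges from {n2} -> (n35, hops=1).
Iteration 2: edges from {n35} -> (n26, hops=2).
Iteration 3: edges from {n26} -> (n37, hops=3).
Iteration 4: no outgoing edges from {n37}; recursion stops.
Total rows emitted: 4.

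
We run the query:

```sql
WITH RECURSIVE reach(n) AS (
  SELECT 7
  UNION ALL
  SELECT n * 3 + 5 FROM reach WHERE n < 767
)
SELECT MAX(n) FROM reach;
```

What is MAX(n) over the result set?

767

Base: n=7.
Iteration 1: 7 < 767 holds -> n = 7 * 3 + 5 = 26.
Iteration 2: 26 < 767 holds -> n = 26 * 3 + 5 = 83.
Iteration 3: 83 < 767 holds -> n = 83 * 3 + 5 = 254.
Iteration 4: 254 < 767 holds -> n = 254 * 3 + 5 = 767.
Iteration 5: 767 < 767 fails; recursion stops.
n values: 7, 26, 83, 254, 767; the maximum is 767.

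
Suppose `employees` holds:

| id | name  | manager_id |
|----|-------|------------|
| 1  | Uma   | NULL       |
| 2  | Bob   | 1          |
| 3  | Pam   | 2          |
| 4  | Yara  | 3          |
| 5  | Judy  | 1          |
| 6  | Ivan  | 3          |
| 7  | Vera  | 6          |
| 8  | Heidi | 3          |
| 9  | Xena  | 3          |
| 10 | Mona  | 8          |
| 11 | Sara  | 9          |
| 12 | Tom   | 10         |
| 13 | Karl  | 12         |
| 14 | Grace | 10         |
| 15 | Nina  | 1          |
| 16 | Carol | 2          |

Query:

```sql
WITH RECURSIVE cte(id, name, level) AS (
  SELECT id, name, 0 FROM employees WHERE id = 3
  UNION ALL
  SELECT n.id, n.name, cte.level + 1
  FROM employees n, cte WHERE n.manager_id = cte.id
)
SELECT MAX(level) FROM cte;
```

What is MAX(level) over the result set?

Base: id=3 (Pam) at level 0.
Iteration 1: rows with manager_id in {3} -> Yara (id 4, level 1), Ivan (id 6, level 1), Heidi (id 8, level 1), Xena (id 9, level 1).
Iteration 2: rows with manager_id in {4,6,8,9} -> Vera (id 7, level 2), Mona (id 10, level 2), Sara (id 11, level 2).
Iteration 3: rows with manager_id in {7,10,11} -> Tom (id 12, level 3), Grace (id 14, level 3).
Iteration 4: rows with manager_id in {12,14} -> Karl (id 13, level 4).
Iteration 5: no rows with manager_id in {13}; recursion stops.
level values: 0, 1, 1, 1, 1, 2, 2, 2, 3, 3, 4; the maximum is 4.

4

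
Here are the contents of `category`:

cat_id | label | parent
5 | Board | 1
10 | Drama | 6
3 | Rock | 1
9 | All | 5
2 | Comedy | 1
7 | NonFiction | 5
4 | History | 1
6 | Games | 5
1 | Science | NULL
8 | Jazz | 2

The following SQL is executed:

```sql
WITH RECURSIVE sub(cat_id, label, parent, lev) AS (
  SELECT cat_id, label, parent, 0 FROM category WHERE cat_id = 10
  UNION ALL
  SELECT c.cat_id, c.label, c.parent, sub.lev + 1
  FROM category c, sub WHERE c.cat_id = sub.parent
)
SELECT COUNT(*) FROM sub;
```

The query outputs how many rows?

Base: cat_id=10 (Drama), parent=6, lev 0.
Iteration 1: join on cat_id=6 -> Games (id 6, parent=5, lev 1).
Iteration 2: join on cat_id=5 -> Board (id 5, parent=1, lev 2).
Iteration 3: join on cat_id=1 -> Science (id 1, parent=NULL, lev 3).
Iteration 4: parent is NULL; no match; recursion stops.
Total rows emitted: 4.

4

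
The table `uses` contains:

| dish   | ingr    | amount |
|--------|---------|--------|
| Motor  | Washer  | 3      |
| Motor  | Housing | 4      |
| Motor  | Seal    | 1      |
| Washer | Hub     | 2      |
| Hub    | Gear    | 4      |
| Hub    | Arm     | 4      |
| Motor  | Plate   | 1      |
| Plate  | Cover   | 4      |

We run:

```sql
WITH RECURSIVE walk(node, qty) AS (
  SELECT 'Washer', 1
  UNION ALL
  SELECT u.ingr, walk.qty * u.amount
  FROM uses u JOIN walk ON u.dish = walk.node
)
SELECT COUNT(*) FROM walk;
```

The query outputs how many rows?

Base: (Washer, qty=1).
Iteration 1: components of {Washer} -> Hub = 1*2 = 2.
Iteration 2: components of {Hub} -> Arm = 2*4 = 8, Gear = 2*4 = 8.
Iteration 3: no further components; recursion stops.
Total rows emitted: 4.

4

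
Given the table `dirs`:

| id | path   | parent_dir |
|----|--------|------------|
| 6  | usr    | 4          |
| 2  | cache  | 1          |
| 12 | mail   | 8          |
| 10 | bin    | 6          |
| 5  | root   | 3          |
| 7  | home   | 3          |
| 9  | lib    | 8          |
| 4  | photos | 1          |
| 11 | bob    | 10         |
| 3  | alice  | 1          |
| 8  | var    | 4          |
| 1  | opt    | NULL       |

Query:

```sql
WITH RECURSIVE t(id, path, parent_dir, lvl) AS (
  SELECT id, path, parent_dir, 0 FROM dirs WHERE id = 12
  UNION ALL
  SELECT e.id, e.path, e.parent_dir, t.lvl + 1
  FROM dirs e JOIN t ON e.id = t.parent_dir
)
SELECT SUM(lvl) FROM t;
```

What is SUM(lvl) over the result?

6

Base: id=12 (mail), parent_dir=8, lvl 0.
Iteration 1: join on id=8 -> var (id 8, parent_dir=4, lvl 1).
Iteration 2: join on id=4 -> photos (id 4, parent_dir=1, lvl 2).
Iteration 3: join on id=1 -> opt (id 1, parent_dir=NULL, lvl 3).
Iteration 4: parent_dir is NULL; no match; recursion stops.
SUM(lvl) = 0 + 1 + 2 + 3 = 6.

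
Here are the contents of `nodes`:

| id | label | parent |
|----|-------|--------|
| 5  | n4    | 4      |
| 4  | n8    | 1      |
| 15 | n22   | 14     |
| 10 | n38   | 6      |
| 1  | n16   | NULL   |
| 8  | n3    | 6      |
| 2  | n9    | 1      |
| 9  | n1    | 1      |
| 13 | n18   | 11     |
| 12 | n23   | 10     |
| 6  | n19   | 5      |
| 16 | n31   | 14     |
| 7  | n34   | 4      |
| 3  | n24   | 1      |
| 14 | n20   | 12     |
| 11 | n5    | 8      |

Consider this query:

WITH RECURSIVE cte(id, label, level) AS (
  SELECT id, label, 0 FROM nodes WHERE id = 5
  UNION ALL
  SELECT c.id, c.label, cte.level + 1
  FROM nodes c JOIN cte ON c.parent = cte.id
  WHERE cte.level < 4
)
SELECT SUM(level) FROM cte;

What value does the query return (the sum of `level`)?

19

Base: id=5 (n4) at level 0.
Iteration 1: rows with parent in {5} -> n19 (id 6, level 1).
Iteration 2: rows with parent in {6} -> n3 (id 8, level 2), n38 (id 10, level 2).
Iteration 3: rows with parent in {8,10} -> n5 (id 11, level 3), n23 (id 12, level 3).
Iteration 4: rows with parent in {11,12} -> n18 (id 13, level 4), n20 (id 14, level 4).
Iteration 5: level < 4 fails for all current rows; recursion stops.
SUM(level) = 0 + 1 + 2 + 2 + 3 + 3 + 4 + 4 = 19.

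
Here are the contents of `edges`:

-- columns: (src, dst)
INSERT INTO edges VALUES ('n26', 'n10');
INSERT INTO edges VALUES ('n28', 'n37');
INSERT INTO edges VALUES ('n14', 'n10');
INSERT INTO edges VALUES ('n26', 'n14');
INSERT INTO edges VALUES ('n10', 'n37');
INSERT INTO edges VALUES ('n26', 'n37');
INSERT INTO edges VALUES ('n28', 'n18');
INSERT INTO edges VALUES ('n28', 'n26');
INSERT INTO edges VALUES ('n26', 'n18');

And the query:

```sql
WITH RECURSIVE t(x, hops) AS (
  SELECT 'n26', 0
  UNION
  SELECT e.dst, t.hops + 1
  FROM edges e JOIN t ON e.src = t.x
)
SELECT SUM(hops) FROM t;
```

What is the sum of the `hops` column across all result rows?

11

Base: (n26, hops=0).
Iteration 1: edges from {n26} -> (n10, hops=1), (n14, hops=1), (n18, hops=1), (n37, hops=1).
Iteration 2: edges from {n10,n14,n18,n37} -> (n10, hops=2), (n37, hops=2).
Iteration 3: edges from {n10,n37} -> (n37, hops=3).
Iteration 4: no outgoing edges from {n37}; recursion stops.
SUM(hops) = 0 + 1 + 1 + 1 + 1 + 2 + 2 + 3 = 11.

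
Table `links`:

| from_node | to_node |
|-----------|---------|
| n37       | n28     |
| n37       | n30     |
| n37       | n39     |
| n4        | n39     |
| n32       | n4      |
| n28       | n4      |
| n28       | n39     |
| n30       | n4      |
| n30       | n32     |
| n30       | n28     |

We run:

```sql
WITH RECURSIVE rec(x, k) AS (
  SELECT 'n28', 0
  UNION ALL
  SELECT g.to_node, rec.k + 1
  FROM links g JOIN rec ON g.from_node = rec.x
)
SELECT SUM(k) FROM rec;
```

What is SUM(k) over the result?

4

Base: (n28, k=0).
Iteration 1: edges from {n28} -> (n39, k=1), (n4, k=1).
Iteration 2: edges from {n39,n4} -> (n39, k=2).
Iteration 3: no outgoing edges from {n39}; recursion stops.
SUM(k) = 0 + 1 + 1 + 2 = 4.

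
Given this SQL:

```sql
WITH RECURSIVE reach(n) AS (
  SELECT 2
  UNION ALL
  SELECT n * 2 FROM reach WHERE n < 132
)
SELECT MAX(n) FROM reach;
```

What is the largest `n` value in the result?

Base: n=2.
Iteration 1: 2 < 132 holds -> n = 2 * 2 = 4.
Iteration 2: 4 < 132 holds -> n = 4 * 2 = 8.
Iteration 3: 8 < 132 holds -> n = 8 * 2 = 16.
Iteration 4: 16 < 132 holds -> n = 16 * 2 = 32.
Iteration 5: 32 < 132 holds -> n = 32 * 2 = 64.
Iteration 6: 64 < 132 holds -> n = 64 * 2 = 128.
Iteration 7: 128 < 132 holds -> n = 128 * 2 = 256.
Iteration 8: 256 < 132 fails; recursion stops.
n values: 2, 4, 8, 16, 32, 64, 128, 256; the maximum is 256.

256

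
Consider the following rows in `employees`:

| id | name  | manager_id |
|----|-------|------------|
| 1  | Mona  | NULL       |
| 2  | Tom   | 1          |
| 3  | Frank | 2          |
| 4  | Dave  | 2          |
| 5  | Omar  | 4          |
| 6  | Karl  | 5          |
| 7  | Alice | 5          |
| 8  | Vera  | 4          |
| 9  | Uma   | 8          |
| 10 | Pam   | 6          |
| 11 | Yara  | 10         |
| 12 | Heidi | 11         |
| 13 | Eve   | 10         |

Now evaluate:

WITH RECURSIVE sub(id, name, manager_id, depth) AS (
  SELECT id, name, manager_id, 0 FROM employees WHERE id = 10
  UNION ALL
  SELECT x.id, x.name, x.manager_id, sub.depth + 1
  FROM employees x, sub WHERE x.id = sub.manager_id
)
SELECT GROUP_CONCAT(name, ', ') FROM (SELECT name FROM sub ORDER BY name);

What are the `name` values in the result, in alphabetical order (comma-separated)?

Dave, Karl, Mona, Omar, Pam, Tom

Base: id=10 (Pam), manager_id=6, depth 0.
Iteration 1: join on id=6 -> Karl (id 6, manager_id=5, depth 1).
Iteration 2: join on id=5 -> Omar (id 5, manager_id=4, depth 2).
Iteration 3: join on id=4 -> Dave (id 4, manager_id=2, depth 3).
Iteration 4: join on id=2 -> Tom (id 2, manager_id=1, depth 4).
Iteration 5: join on id=1 -> Mona (id 1, manager_id=NULL, depth 5).
Iteration 6: manager_id is NULL; no match; recursion stops.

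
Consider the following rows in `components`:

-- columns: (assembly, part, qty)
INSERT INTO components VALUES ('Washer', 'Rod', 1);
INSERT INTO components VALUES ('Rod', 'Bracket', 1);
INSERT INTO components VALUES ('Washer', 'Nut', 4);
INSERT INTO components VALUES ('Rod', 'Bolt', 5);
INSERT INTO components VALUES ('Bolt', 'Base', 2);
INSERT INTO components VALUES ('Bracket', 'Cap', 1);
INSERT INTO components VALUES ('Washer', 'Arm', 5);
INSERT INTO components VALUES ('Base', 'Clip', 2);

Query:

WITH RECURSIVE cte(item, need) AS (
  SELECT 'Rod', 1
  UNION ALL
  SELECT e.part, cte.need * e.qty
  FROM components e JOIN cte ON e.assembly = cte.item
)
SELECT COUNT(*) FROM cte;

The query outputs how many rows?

Base: (Rod, need=1).
Iteration 1: components of {Rod} -> Bolt = 1*5 = 5, Bracket = 1*1 = 1.
Iteration 2: components of {Bolt,Bracket} -> Base = 5*2 = 10, Cap = 1*1 = 1.
Iteration 3: components of {Base,Cap} -> Clip = 10*2 = 20.
Iteration 4: no further components; recursion stops.
Total rows emitted: 6.

6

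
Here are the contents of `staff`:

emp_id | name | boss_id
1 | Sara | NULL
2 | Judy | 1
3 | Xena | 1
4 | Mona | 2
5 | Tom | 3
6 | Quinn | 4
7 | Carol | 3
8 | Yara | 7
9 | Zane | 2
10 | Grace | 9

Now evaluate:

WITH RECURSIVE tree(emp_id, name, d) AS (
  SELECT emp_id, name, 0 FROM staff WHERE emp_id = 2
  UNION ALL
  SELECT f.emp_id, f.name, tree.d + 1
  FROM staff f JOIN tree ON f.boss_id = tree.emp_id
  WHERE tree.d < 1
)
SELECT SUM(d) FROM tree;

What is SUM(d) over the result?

Base: emp_id=2 (Judy) at d 0.
Iteration 1: rows with boss_id in {2} -> Mona (id 4, d 1), Zane (id 9, d 1).
Iteration 2: d < 1 fails for all current rows; recursion stops.
SUM(d) = 0 + 1 + 1 = 2.

2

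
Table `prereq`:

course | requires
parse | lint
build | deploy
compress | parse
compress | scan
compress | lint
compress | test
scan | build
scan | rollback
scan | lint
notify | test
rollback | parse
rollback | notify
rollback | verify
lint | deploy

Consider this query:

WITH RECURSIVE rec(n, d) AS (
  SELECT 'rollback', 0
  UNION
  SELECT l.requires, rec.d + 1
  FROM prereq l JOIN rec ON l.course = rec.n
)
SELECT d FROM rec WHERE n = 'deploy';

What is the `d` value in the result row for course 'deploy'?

3

Base: (rollback, d=0).
Iteration 1: edges from {rollback} -> (notify, d=1), (parse, d=1), (verify, d=1).
Iteration 2: edges from {notify,parse,verify} -> (lint, d=2), (test, d=2).
Iteration 3: edges from {lint,test} -> (deploy, d=3).
Iteration 4: no outgoing edges from {deploy}; recursion stops.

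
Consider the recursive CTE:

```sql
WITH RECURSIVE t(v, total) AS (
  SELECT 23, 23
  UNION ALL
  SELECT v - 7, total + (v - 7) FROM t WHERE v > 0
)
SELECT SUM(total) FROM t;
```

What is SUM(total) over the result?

205

Base: v=23, total=23.
Iteration 1: 23 > 0 holds -> v = 23 - 7 = 16, total = 23 + 16 = 39.
Iteration 2: 16 > 0 holds -> v = 16 - 7 = 9, total = 39 + 9 = 48.
Iteration 3: 9 > 0 holds -> v = 9 - 7 = 2, total = 48 + 2 = 50.
Iteration 4: 2 > 0 holds -> v = 2 - 7 = -5, total = 50 + -5 = 45.
Iteration 5: -5 > 0 fails; recursion stops.
SUM(total) = 23 + 39 + 48 + 50 + 45 = 205.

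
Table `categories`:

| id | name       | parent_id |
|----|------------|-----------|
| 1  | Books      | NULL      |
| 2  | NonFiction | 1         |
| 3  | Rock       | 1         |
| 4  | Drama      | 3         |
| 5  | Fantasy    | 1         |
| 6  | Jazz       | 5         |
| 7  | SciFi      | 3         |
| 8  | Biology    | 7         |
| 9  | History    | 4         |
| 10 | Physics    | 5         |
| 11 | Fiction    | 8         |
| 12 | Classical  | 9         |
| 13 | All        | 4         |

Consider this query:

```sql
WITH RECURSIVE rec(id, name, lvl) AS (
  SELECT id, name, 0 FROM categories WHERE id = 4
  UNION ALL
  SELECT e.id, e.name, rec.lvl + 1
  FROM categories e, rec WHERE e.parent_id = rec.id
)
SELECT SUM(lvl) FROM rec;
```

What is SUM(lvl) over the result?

Base: id=4 (Drama) at lvl 0.
Iteration 1: rows with parent_id in {4} -> History (id 9, lvl 1), All (id 13, lvl 1).
Iteration 2: rows with parent_id in {9,13} -> Classical (id 12, lvl 2).
Iteration 3: no rows with parent_id in {12}; recursion stops.
SUM(lvl) = 0 + 1 + 1 + 2 = 4.

4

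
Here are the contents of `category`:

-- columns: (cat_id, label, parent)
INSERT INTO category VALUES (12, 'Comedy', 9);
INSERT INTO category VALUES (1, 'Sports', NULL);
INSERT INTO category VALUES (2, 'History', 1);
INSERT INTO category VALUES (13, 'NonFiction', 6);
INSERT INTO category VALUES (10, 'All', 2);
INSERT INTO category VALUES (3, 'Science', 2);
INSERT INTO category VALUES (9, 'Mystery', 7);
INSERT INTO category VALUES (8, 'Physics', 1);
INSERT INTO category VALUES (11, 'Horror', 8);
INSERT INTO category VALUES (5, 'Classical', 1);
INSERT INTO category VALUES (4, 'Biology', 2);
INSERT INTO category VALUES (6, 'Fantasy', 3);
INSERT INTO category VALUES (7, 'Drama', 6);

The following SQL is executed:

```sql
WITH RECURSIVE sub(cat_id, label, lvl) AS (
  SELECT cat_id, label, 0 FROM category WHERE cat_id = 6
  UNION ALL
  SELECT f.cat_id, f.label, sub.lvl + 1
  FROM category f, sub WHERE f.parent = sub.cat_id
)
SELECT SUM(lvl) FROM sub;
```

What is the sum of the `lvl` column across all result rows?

7

Base: cat_id=6 (Fantasy) at lvl 0.
Iteration 1: rows with parent in {6} -> Drama (id 7, lvl 1), NonFiction (id 13, lvl 1).
Iteration 2: rows with parent in {7,13} -> Mystery (id 9, lvl 2).
Iteration 3: rows with parent in {9} -> Comedy (id 12, lvl 3).
Iteration 4: no rows with parent in {12}; recursion stops.
SUM(lvl) = 0 + 1 + 1 + 2 + 3 = 7.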